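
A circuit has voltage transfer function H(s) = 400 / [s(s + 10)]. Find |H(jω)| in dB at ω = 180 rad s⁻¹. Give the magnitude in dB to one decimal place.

|j180 + 10| = √(180² + 10²) = 180.3
|j180| = 180
|H(j180)| = 400 / (180.3 × 180) = 0.012327
20 log₁₀(0.012327) = -38.18 dB

-38.2 dB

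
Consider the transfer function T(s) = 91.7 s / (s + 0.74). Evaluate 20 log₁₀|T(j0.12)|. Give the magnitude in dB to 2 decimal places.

23.33 dB

|j0.12| = 0.12
|j0.12 + 0.74| = √(0.12² + 0.74²) = 0.7497
|T(j0.12)| = 91.7 × 0.12 / 0.7497 = 14.679
20 log₁₀(14.679) = 23.334 dB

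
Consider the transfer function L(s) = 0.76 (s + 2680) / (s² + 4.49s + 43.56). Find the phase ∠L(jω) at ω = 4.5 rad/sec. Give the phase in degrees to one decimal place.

-40.8°

∠(j4.5 + 2680) = arctan(4.5/2680) = 0.10°
∠[(j4.5)² + 4.49(j4.5) + 43.56] = ∠[23.31 + j20.205] = 40.92°
∠L(j4.5) = 0.10° − 40.92° = -40.82°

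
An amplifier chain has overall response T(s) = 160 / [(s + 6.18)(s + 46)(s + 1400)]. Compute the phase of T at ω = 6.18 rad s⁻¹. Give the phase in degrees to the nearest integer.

-53 deg

∠(j6.18 + 6.18) = arctan(6.18/6.18) = 45.00°
∠(j6.18 + 46) = arctan(6.18/46) = 7.65°
∠(j6.18 + 1400) = arctan(6.18/1400) = 0.25°
∠T(j6.18) = − (45.00° + 7.65° + 0.25°) = -52.90°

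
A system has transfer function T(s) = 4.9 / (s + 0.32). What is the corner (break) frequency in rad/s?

The single real pole at s = −0.32 gives a corner at ω = 0.32 rad/s.

0.32 rad/s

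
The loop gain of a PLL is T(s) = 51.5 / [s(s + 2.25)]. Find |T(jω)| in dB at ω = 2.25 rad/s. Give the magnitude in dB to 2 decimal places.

|j2.25 + 2.25| = √(2.25² + 2.25²) = 3.182
|j2.25| = 2.25
|T(j2.25)| = 51.5 / (3.182 × 2.25) = 7.1933
20 log₁₀(7.1933) = 17.139 dB

17.14 dB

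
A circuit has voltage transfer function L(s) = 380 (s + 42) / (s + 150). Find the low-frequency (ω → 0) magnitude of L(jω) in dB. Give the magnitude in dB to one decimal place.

40.5 dB

L(0) = 380 × 42 / 150 = 106.4
20 log₁₀(106.4) = 40.54 dB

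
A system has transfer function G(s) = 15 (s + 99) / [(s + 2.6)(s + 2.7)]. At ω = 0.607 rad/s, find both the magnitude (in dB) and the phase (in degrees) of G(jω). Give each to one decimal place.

|j0.607 + 99| = √(0.607² + 99²) = 99
|j0.607 + 2.6| = √(0.607² + 2.6²) = 2.67
|j0.607 + 2.7| = √(0.607² + 2.7²) = 2.767
|G(j0.607)| = 15 × 99 / (2.67 × 2.767) = 200.99
20 log₁₀(200.99) = 46.06 dB
∠(j0.607 + 99) = arctan(0.607/99) = 0.35°
∠(j0.607 + 2.6) = arctan(0.607/2.6) = 13.14°
∠(j0.607 + 2.7) = arctan(0.607/2.7) = 12.67°
∠G(j0.607) = 0.35° − (13.14° + 12.67°) = -25.46°

|G| = 46.1 dB, ∠G = -25.5°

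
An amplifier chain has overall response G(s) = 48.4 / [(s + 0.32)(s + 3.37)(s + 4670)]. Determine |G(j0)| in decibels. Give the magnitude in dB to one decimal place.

G(0) = 48.4 / (0.32 × 3.37 × 4670) = 0.0096106
20 log₁₀(0.0096106) = -40.35 dB

-40.3 dB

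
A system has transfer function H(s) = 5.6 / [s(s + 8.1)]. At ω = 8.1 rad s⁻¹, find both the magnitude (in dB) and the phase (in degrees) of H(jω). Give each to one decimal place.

|H| = -24.4 dB, ∠H = -135.0°

|j8.1 + 8.1| = √(8.1² + 8.1²) = 11.46
|j8.1| = 8.1
|H(j8.1)| = 5.6 / (11.46 × 8.1) = 0.060354
20 log₁₀(0.060354) = -24.39 dB
∠(j8.1 + 8.1) = arctan(8.1/8.1) = 45.00°
∠(j8.1) = 90.00°
∠H(j8.1) = − (45.00° + 90.00°) = -135.00°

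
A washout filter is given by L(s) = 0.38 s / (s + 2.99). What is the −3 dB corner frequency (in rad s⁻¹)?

For a single-pole high-pass, the −3 dB point is at the pole: ω = 2.99 rad s⁻¹.

2.99 rad s⁻¹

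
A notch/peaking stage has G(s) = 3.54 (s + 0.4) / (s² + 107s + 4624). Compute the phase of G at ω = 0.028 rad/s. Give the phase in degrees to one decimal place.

4.0°

∠(j0.028 + 0.4) = arctan(0.028/0.4) = 4.00°
∠[(j0.028)² + 107(j0.028) + 4624] = ∠[4624 + j2.996] = 0.04°
∠G(j0.028) = 4.00° − 0.04° = 3.97°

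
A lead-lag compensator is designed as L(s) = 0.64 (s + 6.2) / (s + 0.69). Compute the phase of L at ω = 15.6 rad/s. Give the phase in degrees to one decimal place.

∠(j15.6 + 6.2) = arctan(15.6/6.2) = 68.33°
∠(j15.6 + 0.69) = arctan(15.6/0.69) = 87.47°
∠L(j15.6) = 68.33° − 87.47° = -19.14°

-19.1 deg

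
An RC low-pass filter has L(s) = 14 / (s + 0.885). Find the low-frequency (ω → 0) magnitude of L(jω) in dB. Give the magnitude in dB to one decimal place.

L(0) = 14 / 0.885 = 15.819
20 log₁₀(15.819) = 23.98 dB

24.0 dB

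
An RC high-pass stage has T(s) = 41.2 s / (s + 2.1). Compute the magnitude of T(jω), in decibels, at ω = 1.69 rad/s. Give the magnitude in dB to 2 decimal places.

28.24 dB

|j1.69| = 1.69
|j1.69 + 2.1| = √(1.69² + 2.1²) = 2.696
|T(j1.69)| = 41.2 × 1.69 / 2.696 = 25.831
20 log₁₀(25.831) = 28.243 dB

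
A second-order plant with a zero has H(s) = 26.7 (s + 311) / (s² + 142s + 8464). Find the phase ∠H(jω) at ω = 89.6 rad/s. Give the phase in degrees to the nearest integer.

∠(j89.6 + 311) = arctan(89.6/311) = 16.07°
∠[(j89.6)² + 142(j89.6) + 8464] = ∠[435.84 + j12723] = 88.04°
∠H(j89.6) = 16.07° − 88.04° = -71.97°

-72 deg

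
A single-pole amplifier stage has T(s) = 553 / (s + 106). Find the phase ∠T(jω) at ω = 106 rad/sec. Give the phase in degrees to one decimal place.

∠(j106 + 106) = arctan(106/106) = 45.00°
∠T(j106) = −45.00° = -45.00°

-45.0 deg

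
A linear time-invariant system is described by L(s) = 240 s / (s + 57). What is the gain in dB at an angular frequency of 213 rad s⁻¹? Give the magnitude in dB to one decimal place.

|j213| = 213
|j213 + 57| = √(213² + 57²) = 220.5
|L(j213)| = 240 × 213 / 220.5 = 231.84
20 log₁₀(231.84) = 47.30 dB

47.3 dB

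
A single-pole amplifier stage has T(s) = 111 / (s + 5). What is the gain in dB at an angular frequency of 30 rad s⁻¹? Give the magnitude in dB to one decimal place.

11.2 dB

|j30 + 5| = √(30² + 5²) = 30.41
|T(j30)| = 111 / 30.41 = 3.6497
20 log₁₀(3.6497) = 11.25 dB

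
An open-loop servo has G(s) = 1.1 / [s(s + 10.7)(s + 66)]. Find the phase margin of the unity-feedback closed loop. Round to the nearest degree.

90°

Gain crossover: |G(jω)| = 1 at ω ≈ 0.00156 rad s⁻¹.
∠G(j0.00156) = −90° − arctan(0.00156/10.7) − arctan(0.00156/66) ≈ -90.01°
PM = 180° + (-90.01°) = 89.99°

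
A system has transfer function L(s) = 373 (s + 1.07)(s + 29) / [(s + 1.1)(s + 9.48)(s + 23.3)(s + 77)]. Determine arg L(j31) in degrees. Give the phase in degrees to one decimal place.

-101.0°

∠(j31 + 1.07) = arctan(31/1.07) = 88.02°
∠(j31 + 29) = arctan(31/29) = 46.91°
∠(j31 + 1.1) = arctan(31/1.1) = 87.97°
∠(j31 + 9.48) = arctan(31/9.48) = 73.00°
∠(j31 + 23.3) = arctan(31/23.3) = 53.07°
∠(j31 + 77) = arctan(31/77) = 21.93°
∠L(j31) = 88.02° + 46.91° − (87.97° + 73.00° + 53.07° + 21.93°) = -101.03°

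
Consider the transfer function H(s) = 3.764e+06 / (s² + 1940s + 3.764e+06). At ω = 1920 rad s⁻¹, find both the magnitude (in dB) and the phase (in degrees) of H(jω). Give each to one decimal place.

|(j1920)² + 1940(j1920) + 3.764e+06| = |77600 + j3.7248e+06| = 3.726e+06
|H(j1920)| = 3.764e+06 / 3.726e+06 = 1.0103
20 log₁₀(1.0103) = 0.09 dB
∠[(j1920)² + 1940(j1920) + 3.764e+06] = ∠[77600 + j3.7248e+06] = 88.81°
∠H(j1920) = −88.81° = -88.81°

|H| = 0.1 dB, ∠H = -88.8 deg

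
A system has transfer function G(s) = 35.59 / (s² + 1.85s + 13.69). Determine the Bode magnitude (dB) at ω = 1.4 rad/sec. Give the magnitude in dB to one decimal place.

|(j1.4)² + 1.85(j1.4) + 13.69| = |11.73 + j2.59| = 12.01
|G(j1.4)| = 35.59 / 12.01 = 2.9627
20 log₁₀(2.9627) = 9.43 dB

9.4 dB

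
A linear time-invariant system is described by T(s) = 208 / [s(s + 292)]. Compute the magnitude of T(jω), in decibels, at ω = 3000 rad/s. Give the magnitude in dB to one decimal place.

-92.8 dB

|j3000 + 292| = √(3000² + 292²) = 3014
|j3000| = 3000
|T(j3000)| = 208 / (3014 × 3000) = 2.3002e-05
20 log₁₀(2.3002e-05) = -92.76 dB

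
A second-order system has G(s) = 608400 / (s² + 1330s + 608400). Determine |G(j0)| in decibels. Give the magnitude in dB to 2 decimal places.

G(0) = 608400 / 608400 = 1
20 log₁₀(1) = 0.000 dB

0.00 dB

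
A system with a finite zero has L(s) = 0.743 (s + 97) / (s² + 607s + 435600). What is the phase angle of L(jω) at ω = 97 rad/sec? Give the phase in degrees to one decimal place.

∠(j97 + 97) = arctan(97/97) = 45.00°
∠[(j97)² + 607(j97) + 435600] = ∠[4.2619e+05 + j58879] = 7.87°
∠L(j97) = 45.00° − 7.87° = 37.13°

37.1°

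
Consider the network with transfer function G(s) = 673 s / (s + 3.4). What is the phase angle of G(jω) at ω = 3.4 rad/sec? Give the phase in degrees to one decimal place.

∠(j3.4) = 90.00°
∠(j3.4 + 3.4) = arctan(3.4/3.4) = 45.00°
∠G(j3.4) = 90.00° − 45.00° = 45.00°

45.0°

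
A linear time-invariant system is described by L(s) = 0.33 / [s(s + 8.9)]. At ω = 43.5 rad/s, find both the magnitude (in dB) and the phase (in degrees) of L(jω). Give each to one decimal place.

|L| = -75.3 dB, ∠L = -168.4°

|j43.5 + 8.9| = √(43.5² + 8.9²) = 44.4
|j43.5| = 43.5
|L(j43.5)| = 0.33 / (44.4 × 43.5) = 0.00017086
20 log₁₀(0.00017086) = -75.35 dB
∠(j43.5 + 8.9) = arctan(43.5/8.9) = 78.44°
∠(j43.5) = 90.00°
∠L(j43.5) = − (78.44° + 90.00°) = -168.44°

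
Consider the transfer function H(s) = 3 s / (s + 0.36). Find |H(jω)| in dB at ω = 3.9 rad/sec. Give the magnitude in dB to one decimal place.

|j3.9| = 3.9
|j3.9 + 0.36| = √(3.9² + 0.36²) = 3.917
|H(j3.9)| = 3 × 3.9 / 3.917 = 2.9873
20 log₁₀(2.9873) = 9.51 dB

9.5 dB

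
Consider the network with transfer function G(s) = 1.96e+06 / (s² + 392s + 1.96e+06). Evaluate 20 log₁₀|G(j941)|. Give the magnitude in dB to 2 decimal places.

|(j941)² + 392(j941) + 1.96e+06| = |1.0745e+06 + j3.6887e+05| = 1.136e+06
|G(j941)| = 1.96e+06 / 1.136e+06 = 1.7252
20 log₁₀(1.7252) = 4.737 dB

4.74 dB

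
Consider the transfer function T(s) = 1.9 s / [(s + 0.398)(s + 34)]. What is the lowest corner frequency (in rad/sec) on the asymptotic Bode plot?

Break frequencies occur at each pole and zero magnitude: 0.398 rad/sec, 34 rad/sec.
The lowest is 0.398 rad/sec.

0.398 rad/sec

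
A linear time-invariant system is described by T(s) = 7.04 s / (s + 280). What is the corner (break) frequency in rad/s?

280 rad/s

The single real pole at s = −280 gives a corner at ω = 280 rad/s.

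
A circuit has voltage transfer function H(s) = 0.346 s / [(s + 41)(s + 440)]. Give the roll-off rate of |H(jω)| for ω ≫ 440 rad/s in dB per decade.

-20 dB/decade

With 1 zero and 2 poles, the high-frequency asymptotic slope is 20 × (1 − 2) = -20 dB/decade.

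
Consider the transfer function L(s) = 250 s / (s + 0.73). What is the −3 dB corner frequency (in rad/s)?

For a single-pole high-pass, the −3 dB point is at the pole: ω = 0.73 rad/s.

0.73 rad/s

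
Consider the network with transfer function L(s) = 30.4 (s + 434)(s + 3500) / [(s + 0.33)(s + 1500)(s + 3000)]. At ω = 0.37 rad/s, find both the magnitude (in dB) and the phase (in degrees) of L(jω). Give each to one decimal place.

|L| = 26.3 dB, ∠L = -48.2°

|j0.37 + 434| = √(0.37² + 434²) = 434
|j0.37 + 3500| = √(0.37² + 3500²) = 3500
|j0.37 + 0.33| = √(0.37² + 0.33²) = 0.4958
|j0.37 + 1500| = √(0.37² + 1500²) = 1500
|j0.37 + 3000| = √(0.37² + 3000²) = 3000
|L(j0.37)| = 30.4 × 434 × 3500 / (0.4958 × 1500 × 3000) = 20.698
20 log₁₀(20.698) = 26.32 dB
∠(j0.37 + 434) = arctan(0.37/434) = 0.05°
∠(j0.37 + 3500) = arctan(0.37/3500) = 0.01°
∠(j0.37 + 0.33) = arctan(0.37/0.33) = 48.27°
∠(j0.37 + 1500) = arctan(0.37/1500) = 0.01°
∠(j0.37 + 3000) = arctan(0.37/3000) = 0.01°
∠L(j0.37) = 0.05° + 0.01° − (48.27° + 0.01° + 0.01°) = -48.24°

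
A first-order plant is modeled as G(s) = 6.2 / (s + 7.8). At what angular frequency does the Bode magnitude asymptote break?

7.8 rad s⁻¹

The single real pole at s = −7.8 gives a corner at ω = 7.8 rad s⁻¹.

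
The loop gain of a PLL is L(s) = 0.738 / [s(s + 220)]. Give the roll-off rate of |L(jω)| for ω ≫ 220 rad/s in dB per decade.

With 0 zeros and 2 poles, the high-frequency asymptotic slope is 20 × (0 − 2) = -40 dB/decade.

-40 dB/decade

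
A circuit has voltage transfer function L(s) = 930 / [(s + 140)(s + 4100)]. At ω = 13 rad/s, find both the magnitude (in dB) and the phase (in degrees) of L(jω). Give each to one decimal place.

|j13 + 140| = √(13² + 140²) = 140.6
|j13 + 4100| = √(13² + 4100²) = 4100
|L(j13)| = 930 / (140.6 × 4100) = 0.0016133
20 log₁₀(0.0016133) = -55.85 dB
∠(j13 + 140) = arctan(13/140) = 5.31°
∠(j13 + 4100) = arctan(13/4100) = 0.18°
∠L(j13) = − (5.31° + 0.18°) = -5.49°

|L| = -55.8 dB, ∠L = -5.5°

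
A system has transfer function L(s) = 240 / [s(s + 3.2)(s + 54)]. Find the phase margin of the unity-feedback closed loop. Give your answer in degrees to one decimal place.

Gain crossover: |L(jω)| = 1 at ω ≈ 1.29 rad/s.
∠L(j1.29) = −90° − arctan(1.29/3.2) − arctan(1.29/54) ≈ -113.29°
PM = 180° + (-113.29°) = 66.71°

66.7°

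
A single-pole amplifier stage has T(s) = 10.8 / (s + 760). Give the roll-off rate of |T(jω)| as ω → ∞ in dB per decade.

-20 dB/decade

With 0 zeros and 1 pole, the high-frequency asymptotic slope is 20 × (0 − 1) = -20 dB/decade.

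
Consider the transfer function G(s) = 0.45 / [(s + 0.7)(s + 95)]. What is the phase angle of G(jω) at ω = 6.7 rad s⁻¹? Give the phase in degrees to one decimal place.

∠(j6.7 + 0.7) = arctan(6.7/0.7) = 84.04°
∠(j6.7 + 95) = arctan(6.7/95) = 4.03°
∠G(j6.7) = − (84.04° + 4.03°) = -88.07°

-88.1°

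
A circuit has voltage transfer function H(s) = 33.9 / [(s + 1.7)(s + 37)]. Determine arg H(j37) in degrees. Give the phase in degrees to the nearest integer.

-132°

∠(j37 + 1.7) = arctan(37/1.7) = 87.37°
∠(j37 + 37) = arctan(37/37) = 45.00°
∠H(j37) = − (87.37° + 45.00°) = -132.37°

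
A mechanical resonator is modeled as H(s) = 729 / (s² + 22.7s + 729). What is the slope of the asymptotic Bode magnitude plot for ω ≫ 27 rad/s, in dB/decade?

With 0 zeros and 2 poles, the high-frequency asymptotic slope is 20 × (0 − 2) = -40 dB/decade.

-40 dB/decade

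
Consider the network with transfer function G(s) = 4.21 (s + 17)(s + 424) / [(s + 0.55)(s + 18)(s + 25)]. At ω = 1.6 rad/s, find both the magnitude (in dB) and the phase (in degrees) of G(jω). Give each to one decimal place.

|G| = 32.0 dB, ∠G = -74.2°

|j1.6 + 17| = √(1.6² + 17²) = 17.08
|j1.6 + 424| = √(1.6² + 424²) = 424
|j1.6 + 0.55| = √(1.6² + 0.55²) = 1.692
|j1.6 + 18| = √(1.6² + 18²) = 18.07
|j1.6 + 25| = √(1.6² + 25²) = 25.05
|G(j1.6)| = 4.21 × 17.08 × 424 / (1.692 × 18.07 × 25.05) = 39.795
20 log₁₀(39.795) = 32.00 dB
∠(j1.6 + 17) = arctan(1.6/17) = 5.38°
∠(j1.6 + 424) = arctan(1.6/424) = 0.22°
∠(j1.6 + 0.55) = arctan(1.6/0.55) = 71.03°
∠(j1.6 + 18) = arctan(1.6/18) = 5.08°
∠(j1.6 + 25) = arctan(1.6/25) = 3.66°
∠G(j1.6) = 5.38° + 0.22° − (71.03° + 5.08° + 3.66°) = -74.18°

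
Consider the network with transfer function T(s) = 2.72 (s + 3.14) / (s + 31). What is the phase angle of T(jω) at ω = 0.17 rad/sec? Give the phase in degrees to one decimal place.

2.8°

∠(j0.17 + 3.14) = arctan(0.17/3.14) = 3.10°
∠(j0.17 + 31) = arctan(0.17/31) = 0.31°
∠T(j0.17) = 3.10° − 0.31° = 2.78°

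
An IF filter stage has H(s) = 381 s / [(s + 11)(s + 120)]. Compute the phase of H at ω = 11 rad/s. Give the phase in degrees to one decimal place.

∠(j11) = 90.00°
∠(j11 + 11) = arctan(11/11) = 45.00°
∠(j11 + 120) = arctan(11/120) = 5.24°
∠H(j11) = 90.00° − (45.00° + 5.24°) = 39.76°

39.8°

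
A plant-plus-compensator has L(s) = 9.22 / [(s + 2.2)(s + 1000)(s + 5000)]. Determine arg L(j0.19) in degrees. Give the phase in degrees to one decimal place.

∠(j0.19 + 2.2) = arctan(0.19/2.2) = 4.94°
∠(j0.19 + 1000) = arctan(0.19/1000) = 0.01°
∠(j0.19 + 5000) = arctan(0.19/5000) = 0.00°
∠L(j0.19) = − (4.94° + 0.01° + 0.00°) = -4.95°

-4.9°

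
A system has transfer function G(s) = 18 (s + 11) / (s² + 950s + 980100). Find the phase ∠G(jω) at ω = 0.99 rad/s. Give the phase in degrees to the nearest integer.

∠(j0.99 + 11) = arctan(0.99/11) = 5.14°
∠[(j0.99)² + 950(j0.99) + 980100] = ∠[9.801e+05 + j940.5] = 0.05°
∠G(j0.99) = 5.14° − 0.05° = 5.09°

5°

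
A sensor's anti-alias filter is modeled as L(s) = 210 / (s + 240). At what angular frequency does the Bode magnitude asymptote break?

The single real pole at s = −240 gives a corner at ω = 240 rad/s.

240 rad/s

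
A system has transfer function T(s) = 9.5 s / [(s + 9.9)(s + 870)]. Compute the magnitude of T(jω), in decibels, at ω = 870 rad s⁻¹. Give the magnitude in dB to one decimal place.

-42.2 dB

|j870| = 870
|j870 + 9.9| = √(870² + 9.9²) = 870.1
|j870 + 870| = √(870² + 870²) = 1230
|T(j870)| = 9.5 × 870 / (870.1 × 1230) = 0.0077208
20 log₁₀(0.0077208) = -42.25 dB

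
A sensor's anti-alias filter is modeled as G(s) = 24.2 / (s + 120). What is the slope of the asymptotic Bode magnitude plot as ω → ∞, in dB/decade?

-20 dB/decade

With 0 zeros and 1 pole, the high-frequency asymptotic slope is 20 × (0 − 1) = -20 dB/decade.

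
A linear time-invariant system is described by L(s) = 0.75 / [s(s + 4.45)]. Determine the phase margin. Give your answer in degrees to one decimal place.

Gain crossover: |L(jω)| = 1 at ω ≈ 0.168 rad/sec.
∠L(j0.168) = −90° − arctan(0.168/4.45) ≈ -92.17°
PM = 180° + (-92.17°) = 87.83°

87.8°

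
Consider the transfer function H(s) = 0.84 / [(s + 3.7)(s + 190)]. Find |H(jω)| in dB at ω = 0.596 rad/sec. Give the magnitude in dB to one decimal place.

-58.6 dB

|j0.596 + 3.7| = √(0.596² + 3.7²) = 3.748
|j0.596 + 190| = √(0.596² + 190²) = 190
|H(j0.596)| = 0.84 / (3.748 × 190) = 0.0011797
20 log₁₀(0.0011797) = -58.56 dB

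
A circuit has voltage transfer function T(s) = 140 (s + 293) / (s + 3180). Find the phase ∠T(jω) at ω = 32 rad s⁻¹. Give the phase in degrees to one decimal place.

∠(j32 + 293) = arctan(32/293) = 6.23°
∠(j32 + 3180) = arctan(32/3180) = 0.58°
∠T(j32) = 6.23° − 0.58° = 5.66°

5.7 deg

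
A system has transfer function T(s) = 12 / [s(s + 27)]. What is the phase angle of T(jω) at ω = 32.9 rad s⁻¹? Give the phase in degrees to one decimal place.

-140.6°

∠(j32.9 + 27) = arctan(32.9/27) = 50.63°
∠(j32.9) = 90.00°
∠T(j32.9) = − (50.63° + 90.00°) = -140.63°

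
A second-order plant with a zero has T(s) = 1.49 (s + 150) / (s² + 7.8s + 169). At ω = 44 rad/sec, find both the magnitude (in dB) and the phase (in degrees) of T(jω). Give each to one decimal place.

|j44 + 150| = √(44² + 150²) = 156.3
|(j44)² + 7.8(j44) + 169| = |-1767 + j343.2| = 1800
|T(j44)| = 1.49 × 156.3 / 1800 = 0.1294
20 log₁₀(0.1294) = -17.76 dB
∠(j44 + 150) = arctan(44/150) = 16.35°
∠[(j44)² + 7.8(j44) + 169] = ∠[-1767 + j343.2] = 169.01°
∠T(j44) = 16.35° − 169.01° = -152.66°

|T| = -17.8 dB, ∠T = -152.7°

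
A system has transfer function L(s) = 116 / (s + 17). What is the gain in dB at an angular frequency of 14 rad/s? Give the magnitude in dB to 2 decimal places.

14.43 dB

|j14 + 17| = √(14² + 17²) = 22.02
|L(j14)| = 116 / 22.02 = 5.2673
20 log₁₀(5.2673) = 14.432 dB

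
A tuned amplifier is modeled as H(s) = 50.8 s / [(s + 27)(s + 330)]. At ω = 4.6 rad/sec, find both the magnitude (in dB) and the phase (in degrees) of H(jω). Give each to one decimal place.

|j4.6| = 4.6
|j4.6 + 27| = √(4.6² + 27²) = 27.39
|j4.6 + 330| = √(4.6² + 330²) = 330
|H(j4.6)| = 50.8 × 4.6 / (27.39 × 330) = 0.025852
20 log₁₀(0.025852) = -31.75 dB
∠(j4.6) = 90.00°
∠(j4.6 + 27) = arctan(4.6/27) = 9.67°
∠(j4.6 + 330) = arctan(4.6/330) = 0.80°
∠H(j4.6) = 90.00° − (9.67° + 0.80°) = 79.53°

|H| = -31.8 dB, ∠H = 79.5°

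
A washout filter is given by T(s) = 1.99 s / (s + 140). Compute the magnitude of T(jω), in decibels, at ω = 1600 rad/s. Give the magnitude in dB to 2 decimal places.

|j1600| = 1600
|j1600 + 140| = √(1600² + 140²) = 1606
|T(j1600)| = 1.99 × 1600 / 1606 = 1.9824
20 log₁₀(1.9824) = 5.944 dB

5.94 dB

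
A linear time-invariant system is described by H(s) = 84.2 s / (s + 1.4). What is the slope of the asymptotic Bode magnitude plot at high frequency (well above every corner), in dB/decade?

0 dB/decade

With 1 zero and 1 pole, the high-frequency asymptotic slope is 20 × (1 − 1) = 0 dB/decade.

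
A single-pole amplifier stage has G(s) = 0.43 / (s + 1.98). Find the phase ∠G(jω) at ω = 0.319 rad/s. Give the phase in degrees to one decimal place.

∠(j0.319 + 1.98) = arctan(0.319/1.98) = 9.15°
∠G(j0.319) = −9.15° = -9.15°

-9.2°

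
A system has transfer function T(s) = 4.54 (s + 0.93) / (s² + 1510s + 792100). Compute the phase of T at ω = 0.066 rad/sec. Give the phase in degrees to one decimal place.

∠(j0.066 + 0.93) = arctan(0.066/0.93) = 4.06°
∠[(j0.066)² + 1510(j0.066) + 792100] = ∠[7.921e+05 + j99.66] = 0.01°
∠T(j0.066) = 4.06° − 0.01° = 4.05°

4.1°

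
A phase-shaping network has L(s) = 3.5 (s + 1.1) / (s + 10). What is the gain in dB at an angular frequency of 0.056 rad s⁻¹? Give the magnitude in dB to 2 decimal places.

-8.28 dB

|j0.056 + 1.1| = √(0.056² + 1.1²) = 1.101
|j0.056 + 10| = √(0.056² + 10²) = 10
|L(j0.056)| = 3.5 × 1.101 / 10 = 0.38549
20 log₁₀(0.38549) = -8.280 dB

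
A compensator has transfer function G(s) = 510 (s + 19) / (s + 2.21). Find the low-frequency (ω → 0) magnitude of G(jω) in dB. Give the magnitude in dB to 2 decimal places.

G(0) = 510 × 19 / 2.21 = 4384.6
20 log₁₀(4384.6) = 72.839 dB

72.84 dB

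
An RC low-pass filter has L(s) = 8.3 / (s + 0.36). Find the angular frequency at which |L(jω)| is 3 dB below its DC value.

0.36 rad/sec

For a single-pole low-pass, the −3 dB point is at the pole: ω = 0.36 rad/sec.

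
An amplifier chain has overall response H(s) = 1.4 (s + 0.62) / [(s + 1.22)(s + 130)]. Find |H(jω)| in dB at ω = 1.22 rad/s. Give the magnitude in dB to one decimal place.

-41.4 dB

|j1.22 + 0.62| = √(1.22² + 0.62²) = 1.369
|j1.22 + 1.22| = √(1.22² + 1.22²) = 1.725
|j1.22 + 130| = √(1.22² + 130²) = 130
|H(j1.22)| = 1.4 × 1.369 / (1.725 × 130) = 0.0085415
20 log₁₀(0.0085415) = -41.37 dB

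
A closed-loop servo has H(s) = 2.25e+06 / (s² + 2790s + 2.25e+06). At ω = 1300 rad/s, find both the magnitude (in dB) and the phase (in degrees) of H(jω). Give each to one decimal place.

|(j1300)² + 2790(j1300) + 2.25e+06| = |5.6e+05 + j3.627e+06| = 3.67e+06
|H(j1300)| = 2.25e+06 / 3.67e+06 = 0.61308
20 log₁₀(0.61308) = -4.25 dB
∠[(j1300)² + 2790(j1300) + 2.25e+06] = ∠[5.6e+05 + j3.627e+06] = 81.22°
∠H(j1300) = −81.22° = -81.22°

|H| = -4.2 dB, ∠H = -81.2 deg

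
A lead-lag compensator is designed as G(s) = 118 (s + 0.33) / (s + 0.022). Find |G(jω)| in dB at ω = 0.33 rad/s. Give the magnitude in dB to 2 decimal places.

|j0.33 + 0.33| = √(0.33² + 0.33²) = 0.4667
|j0.33 + 0.022| = √(0.33² + 0.022²) = 0.3307
|G(j0.33)| = 118 × 0.4667 / 0.3307 = 166.51
20 log₁₀(166.51) = 44.429 dB

44.43 dB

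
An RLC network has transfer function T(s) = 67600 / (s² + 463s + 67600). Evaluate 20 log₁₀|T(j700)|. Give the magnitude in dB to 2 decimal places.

-17.93 dB

|(j700)² + 463(j700) + 67600| = |-4.224e+05 + j3.241e+05| = 5.324e+05
|T(j700)| = 67600 / 5.324e+05 = 0.12697
20 log₁₀(0.12697) = -17.926 dB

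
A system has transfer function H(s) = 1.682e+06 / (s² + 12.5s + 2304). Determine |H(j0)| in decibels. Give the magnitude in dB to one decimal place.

57.3 dB

H(0) = 1.682e+06 / 2304 = 730.03
20 log₁₀(730.03) = 57.27 dB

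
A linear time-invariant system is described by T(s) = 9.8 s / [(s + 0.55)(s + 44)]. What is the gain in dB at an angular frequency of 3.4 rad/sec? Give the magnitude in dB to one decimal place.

-13.2 dB

|j3.4| = 3.4
|j3.4 + 0.55| = √(3.4² + 0.55²) = 3.444
|j3.4 + 44| = √(3.4² + 44²) = 44.13
|T(j3.4)| = 9.8 × 3.4 / (3.444 × 44.13) = 0.21922
20 log₁₀(0.21922) = -13.18 dB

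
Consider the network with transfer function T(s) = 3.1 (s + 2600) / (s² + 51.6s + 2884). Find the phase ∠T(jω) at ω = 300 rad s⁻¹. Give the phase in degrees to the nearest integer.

-163°

∠(j300 + 2600) = arctan(300/2600) = 6.58°
∠[(j300)² + 51.6(j300) + 2884] = ∠[-87116 + j15480] = 169.92°
∠T(j300) = 6.58° − 169.92° = -163.34°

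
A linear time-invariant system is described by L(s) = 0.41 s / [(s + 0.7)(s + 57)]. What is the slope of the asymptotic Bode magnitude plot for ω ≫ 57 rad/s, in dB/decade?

With 1 zero and 2 poles, the high-frequency asymptotic slope is 20 × (1 − 2) = -20 dB/decade.

-20 dB/decade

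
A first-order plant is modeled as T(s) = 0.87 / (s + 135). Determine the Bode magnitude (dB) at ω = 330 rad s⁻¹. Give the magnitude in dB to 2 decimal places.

-52.25 dB

|j330 + 135| = √(330² + 135²) = 356.5
|T(j330)| = 0.87 / 356.5 = 0.0024401
20 log₁₀(0.0024401) = -52.252 dB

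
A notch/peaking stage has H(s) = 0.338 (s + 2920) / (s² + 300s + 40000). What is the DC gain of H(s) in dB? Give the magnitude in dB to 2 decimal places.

H(0) = 0.338 × 2920 / 40000 = 0.024674
20 log₁₀(0.024674) = -32.155 dB

-32.16 dB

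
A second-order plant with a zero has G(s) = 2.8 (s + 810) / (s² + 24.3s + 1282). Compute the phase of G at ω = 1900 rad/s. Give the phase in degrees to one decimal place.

-112.4°

∠(j1900 + 810) = arctan(1900/810) = 66.91°
∠[(j1900)² + 24.3(j1900) + 1282] = ∠[-3.6087e+06 + j46170] = 179.27°
∠G(j1900) = 66.91° − 179.27° = -112.36°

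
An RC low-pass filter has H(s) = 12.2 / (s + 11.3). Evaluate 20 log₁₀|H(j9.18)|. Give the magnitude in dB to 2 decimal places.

|j9.18 + 11.3| = √(9.18² + 11.3²) = 14.56
|H(j9.18)| = 12.2 / 14.56 = 0.83797
20 log₁₀(0.83797) = -1.535 dB

-1.54 dB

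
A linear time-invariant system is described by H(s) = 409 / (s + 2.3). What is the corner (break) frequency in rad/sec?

The single real pole at s = −2.3 gives a corner at ω = 2.3 rad/sec.

2.3 rad/sec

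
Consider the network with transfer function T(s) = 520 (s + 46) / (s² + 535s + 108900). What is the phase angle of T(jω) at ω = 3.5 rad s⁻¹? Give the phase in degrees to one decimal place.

3.4°

∠(j3.5 + 46) = arctan(3.5/46) = 4.35°
∠[(j3.5)² + 535(j3.5) + 108900] = ∠[1.0889e+05 + j1872.5] = 0.99°
∠T(j3.5) = 4.35° − 0.99° = 3.37°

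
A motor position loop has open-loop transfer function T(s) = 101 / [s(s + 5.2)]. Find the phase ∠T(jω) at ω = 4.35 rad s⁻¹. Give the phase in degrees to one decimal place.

-129.9 deg

∠(j4.35 + 5.2) = arctan(4.35/5.2) = 39.91°
∠(j4.35) = 90.00°
∠T(j4.35) = − (39.91° + 90.00°) = -129.91°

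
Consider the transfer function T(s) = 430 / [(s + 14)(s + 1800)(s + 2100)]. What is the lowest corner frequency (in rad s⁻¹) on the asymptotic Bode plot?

14 rad s⁻¹

Break frequencies occur at each pole and zero magnitude: 14 rad s⁻¹, 1800 rad s⁻¹, 2100 rad s⁻¹.
The lowest is 14 rad s⁻¹.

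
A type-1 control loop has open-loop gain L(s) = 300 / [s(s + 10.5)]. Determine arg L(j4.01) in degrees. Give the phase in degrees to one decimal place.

-110.9°

∠(j4.01 + 10.5) = arctan(4.01/10.5) = 20.90°
∠(j4.01) = 90.00°
∠L(j4.01) = − (20.90° + 90.00°) = -110.90°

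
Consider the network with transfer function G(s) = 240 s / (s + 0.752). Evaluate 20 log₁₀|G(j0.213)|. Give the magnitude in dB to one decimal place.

|j0.213| = 0.213
|j0.213 + 0.752| = √(0.213² + 0.752²) = 0.7816
|G(j0.213)| = 240 × 0.213 / 0.7816 = 65.406
20 log₁₀(65.406) = 36.31 dB

36.3 dB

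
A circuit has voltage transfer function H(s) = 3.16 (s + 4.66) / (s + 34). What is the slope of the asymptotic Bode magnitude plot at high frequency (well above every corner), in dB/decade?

0 dB/decade

With 1 zero and 1 pole, the high-frequency asymptotic slope is 20 × (1 − 1) = 0 dB/decade.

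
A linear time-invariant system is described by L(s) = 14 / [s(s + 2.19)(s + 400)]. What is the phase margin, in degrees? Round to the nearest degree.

Gain crossover: |L(jω)| = 1 at ω ≈ 0.016 rad/s.
∠L(j0.016) = −90° − arctan(0.016/2.19) − arctan(0.016/400) ≈ -90.42°
PM = 180° + (-90.42°) = 89.58°

90 deg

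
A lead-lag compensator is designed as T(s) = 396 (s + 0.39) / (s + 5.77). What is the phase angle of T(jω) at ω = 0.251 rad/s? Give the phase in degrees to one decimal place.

∠(j0.251 + 0.39) = arctan(0.251/0.39) = 32.76°
∠(j0.251 + 5.77) = arctan(0.251/5.77) = 2.49°
∠T(j0.251) = 32.76° − 2.49° = 30.27°

30.3°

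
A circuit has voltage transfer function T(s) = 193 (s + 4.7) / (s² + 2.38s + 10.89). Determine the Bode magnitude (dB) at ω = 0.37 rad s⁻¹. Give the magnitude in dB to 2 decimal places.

38.52 dB

|j0.37 + 4.7| = √(0.37² + 4.7²) = 4.715
|(j0.37)² + 2.38(j0.37) + 10.89| = |10.753 + j0.8806| = 10.79
|T(j0.37)| = 193 × 4.715 / 10.79 = 84.336
20 log₁₀(84.336) = 38.520 dB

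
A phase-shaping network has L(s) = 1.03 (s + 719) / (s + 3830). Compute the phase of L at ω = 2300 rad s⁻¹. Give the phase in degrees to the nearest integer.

∠(j2300 + 719) = arctan(2300/719) = 72.64°
∠(j2300 + 3830) = arctan(2300/3830) = 30.99°
∠L(j2300) = 72.64° − 30.99° = 41.65°

42 deg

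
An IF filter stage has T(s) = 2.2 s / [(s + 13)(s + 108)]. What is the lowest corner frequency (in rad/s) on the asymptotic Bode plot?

13 rad/s

Break frequencies occur at each pole and zero magnitude: 13 rad/s, 108 rad/s.
The lowest is 13 rad/s.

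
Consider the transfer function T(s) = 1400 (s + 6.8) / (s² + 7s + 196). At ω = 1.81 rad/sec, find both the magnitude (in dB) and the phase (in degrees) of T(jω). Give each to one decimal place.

|j1.81 + 6.8| = √(1.81² + 6.8²) = 7.037
|(j1.81)² + 7(j1.81) + 196| = |192.72 + j12.67| = 193.1
|T(j1.81)| = 1400 × 7.037 / 193.1 = 51.007
20 log₁₀(51.007) = 34.15 dB
∠(j1.81 + 6.8) = arctan(1.81/6.8) = 14.91°
∠[(j1.81)² + 7(j1.81) + 196] = ∠[192.72 + j12.67] = 3.76°
∠T(j1.81) = 14.91° − 3.76° = 11.14°

|T| = 34.2 dB, ∠T = 11.1°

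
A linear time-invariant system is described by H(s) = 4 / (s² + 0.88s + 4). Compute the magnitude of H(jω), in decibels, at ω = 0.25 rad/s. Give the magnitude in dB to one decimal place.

0.1 dB

|(j0.25)² + 0.88(j0.25) + 4| = |3.9375 + j0.22| = 3.944
|H(j0.25)| = 4 / 3.944 = 1.0143
20 log₁₀(1.0143) = 0.12 dB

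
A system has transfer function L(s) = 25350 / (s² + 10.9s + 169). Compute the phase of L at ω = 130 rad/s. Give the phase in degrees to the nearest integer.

∠[(j130)² + 10.9(j130) + 169] = ∠[-16731 + j1417] = 175.16°
∠L(j130) = −175.16° = -175.16°

-175°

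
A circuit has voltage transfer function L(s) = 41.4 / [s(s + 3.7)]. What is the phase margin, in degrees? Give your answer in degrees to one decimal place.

32.0 deg

Gain crossover: |L(jω)| = 1 at ω ≈ 5.93 rad/sec.
∠L(j5.93) = −90° − arctan(5.93/3.7) ≈ -148.02°
PM = 180° + (-148.02°) = 31.98°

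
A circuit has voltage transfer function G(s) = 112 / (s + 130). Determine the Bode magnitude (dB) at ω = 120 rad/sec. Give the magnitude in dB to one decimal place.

-4.0 dB

|j120 + 130| = √(120² + 130²) = 176.9
|G(j120)| = 112 / 176.9 = 0.63306
20 log₁₀(0.63306) = -3.97 dB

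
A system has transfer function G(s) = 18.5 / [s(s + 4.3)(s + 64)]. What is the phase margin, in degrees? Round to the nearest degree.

Gain crossover: |G(jω)| = 1 at ω ≈ 0.0672 rad s⁻¹.
∠G(j0.0672) = −90° − arctan(0.0672/4.3) − arctan(0.0672/64) ≈ -90.96°
PM = 180° + (-90.96°) = 89.04°

89°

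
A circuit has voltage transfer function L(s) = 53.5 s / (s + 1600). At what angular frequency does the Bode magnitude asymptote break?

1600 rad/sec

The single real pole at s = −1600 gives a corner at ω = 1600 rad/sec.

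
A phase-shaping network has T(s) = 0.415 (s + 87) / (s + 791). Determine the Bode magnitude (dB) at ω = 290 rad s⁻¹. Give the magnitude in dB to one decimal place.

|j290 + 87| = √(290² + 87²) = 302.8
|j290 + 791| = √(290² + 791²) = 842.5
|T(j290)| = 0.415 × 302.8 / 842.5 = 0.14914
20 log₁₀(0.14914) = -16.53 dB

-16.5 dB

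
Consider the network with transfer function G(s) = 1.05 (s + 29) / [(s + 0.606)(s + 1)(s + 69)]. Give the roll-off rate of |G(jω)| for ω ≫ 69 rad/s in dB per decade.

With 1 zero and 3 poles, the high-frequency asymptotic slope is 20 × (1 − 3) = -40 dB/decade.

-40 dB/decade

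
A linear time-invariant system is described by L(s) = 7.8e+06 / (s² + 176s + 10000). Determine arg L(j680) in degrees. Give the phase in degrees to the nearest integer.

-165°

∠[(j680)² + 176(j680) + 10000] = ∠[-4.524e+05 + j1.1968e+05] = 165.18°
∠L(j680) = −165.18° = -165.18°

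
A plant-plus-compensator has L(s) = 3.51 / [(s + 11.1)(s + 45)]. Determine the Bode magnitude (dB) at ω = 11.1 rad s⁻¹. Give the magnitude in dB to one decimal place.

-46.3 dB

|j11.1 + 11.1| = √(11.1² + 11.1²) = 15.7
|j11.1 + 45| = √(11.1² + 45²) = 46.35
|L(j11.1)| = 3.51 / (15.7 × 46.35) = 0.0048243
20 log₁₀(0.0048243) = -46.33 dB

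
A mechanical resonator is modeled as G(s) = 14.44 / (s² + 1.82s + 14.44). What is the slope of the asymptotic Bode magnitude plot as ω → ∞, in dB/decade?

With 0 zeros and 2 poles, the high-frequency asymptotic slope is 20 × (0 − 2) = -40 dB/decade.

-40 dB/decade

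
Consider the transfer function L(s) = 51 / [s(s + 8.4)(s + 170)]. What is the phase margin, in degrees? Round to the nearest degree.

Gain crossover: |L(jω)| = 1 at ω ≈ 0.0357 rad/s.
∠L(j0.0357) = −90° − arctan(0.0357/8.4) − arctan(0.0357/170) ≈ -90.26°
PM = 180° + (-90.26°) = 89.74°

90°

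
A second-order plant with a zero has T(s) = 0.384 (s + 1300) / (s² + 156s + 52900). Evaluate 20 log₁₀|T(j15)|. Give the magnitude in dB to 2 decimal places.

|j15 + 1300| = √(15² + 1300²) = 1300
|(j15)² + 156(j15) + 52900| = |52675 + j2340| = 5.273e+04
|T(j15)| = 0.384 × 1300 / 5.273e+04 = 0.0094683
20 log₁₀(0.0094683) = -40.475 dB

-40.47 dB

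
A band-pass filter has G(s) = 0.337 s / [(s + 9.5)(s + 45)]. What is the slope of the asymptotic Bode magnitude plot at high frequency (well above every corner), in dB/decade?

-20 dB/decade

With 1 zero and 2 poles, the high-frequency asymptotic slope is 20 × (1 − 2) = -20 dB/decade.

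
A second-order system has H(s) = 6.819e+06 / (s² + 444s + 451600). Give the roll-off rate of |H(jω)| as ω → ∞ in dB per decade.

-40 dB/decade

With 0 zeros and 2 poles, the high-frequency asymptotic slope is 20 × (0 − 2) = -40 dB/decade.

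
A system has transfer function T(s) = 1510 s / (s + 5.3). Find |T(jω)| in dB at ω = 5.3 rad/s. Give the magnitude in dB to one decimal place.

60.6 dB

|j5.3| = 5.3
|j5.3 + 5.3| = √(5.3² + 5.3²) = 7.495
|T(j5.3)| = 1510 × 5.3 / 7.495 = 1067.7
20 log₁₀(1067.7) = 60.57 dB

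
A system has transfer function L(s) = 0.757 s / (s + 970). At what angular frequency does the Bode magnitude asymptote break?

970 rad/s

The single real pole at s = −970 gives a corner at ω = 970 rad/s.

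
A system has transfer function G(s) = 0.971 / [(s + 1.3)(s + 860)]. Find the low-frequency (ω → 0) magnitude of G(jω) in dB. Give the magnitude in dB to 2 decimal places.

G(0) = 0.971 / (1.3 × 860) = 0.00086852
20 log₁₀(0.00086852) = -61.224 dB

-61.22 dB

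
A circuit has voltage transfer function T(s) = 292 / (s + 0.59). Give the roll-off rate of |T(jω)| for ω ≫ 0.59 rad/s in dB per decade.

With 0 zeros and 1 pole, the high-frequency asymptotic slope is 20 × (0 − 1) = -20 dB/decade.

-20 dB/decade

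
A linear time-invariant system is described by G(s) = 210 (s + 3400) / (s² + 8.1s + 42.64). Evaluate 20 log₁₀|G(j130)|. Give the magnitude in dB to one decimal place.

32.5 dB

|j130 + 3400| = √(130² + 3400²) = 3402
|(j130)² + 8.1(j130) + 42.64| = |-16857 + j1053| = 1.689e+04
|G(j130)| = 210 × 3402 / 1.689e+04 = 42.304
20 log₁₀(42.304) = 32.53 dB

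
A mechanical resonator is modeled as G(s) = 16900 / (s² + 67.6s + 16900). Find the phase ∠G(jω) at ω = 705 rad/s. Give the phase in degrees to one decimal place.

-174.3°

∠[(j705)² + 67.6(j705) + 16900] = ∠[-4.8012e+05 + j47658] = 174.33°
∠G(j705) = −174.33° = -174.33°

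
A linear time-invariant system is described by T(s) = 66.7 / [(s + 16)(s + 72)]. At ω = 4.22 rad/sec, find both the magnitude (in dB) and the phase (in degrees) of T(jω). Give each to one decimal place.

|T| = -25.1 dB, ∠T = -18.1°

|j4.22 + 16| = √(4.22² + 16²) = 16.55
|j4.22 + 72| = √(4.22² + 72²) = 72.12
|T(j4.22)| = 66.7 / (16.55 × 72.12) = 0.055889
20 log₁₀(0.055889) = -25.05 dB
∠(j4.22 + 16) = arctan(4.22/16) = 14.78°
∠(j4.22 + 72) = arctan(4.22/72) = 3.35°
∠T(j4.22) = − (14.78° + 3.35°) = -18.13°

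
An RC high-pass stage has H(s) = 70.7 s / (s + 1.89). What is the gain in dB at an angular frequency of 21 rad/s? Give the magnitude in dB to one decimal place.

|j21| = 21
|j21 + 1.89| = √(21² + 1.89²) = 21.08
|H(j21)| = 70.7 × 21 / 21.08 = 70.415
20 log₁₀(70.415) = 36.95 dB

37.0 dB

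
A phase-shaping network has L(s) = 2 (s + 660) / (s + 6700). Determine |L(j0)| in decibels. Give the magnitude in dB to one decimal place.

L(0) = 2 × 660 / 6700 = 0.19701
20 log₁₀(0.19701) = -14.11 dB

-14.1 dB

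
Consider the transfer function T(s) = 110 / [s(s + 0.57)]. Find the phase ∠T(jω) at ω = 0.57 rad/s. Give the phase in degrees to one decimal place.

∠(j0.57 + 0.57) = arctan(0.57/0.57) = 45.00°
∠(j0.57) = 90.00°
∠T(j0.57) = − (45.00° + 90.00°) = -135.00°

-135.0°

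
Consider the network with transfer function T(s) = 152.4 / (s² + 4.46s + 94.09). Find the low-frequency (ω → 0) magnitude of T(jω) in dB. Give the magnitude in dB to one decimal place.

4.2 dB

T(0) = 152.4 / 94.09 = 1.6197
20 log₁₀(1.6197) = 4.19 dB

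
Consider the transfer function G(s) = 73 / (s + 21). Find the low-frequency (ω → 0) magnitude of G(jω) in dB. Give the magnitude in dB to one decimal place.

10.8 dB

G(0) = 73 / 21 = 3.4762
20 log₁₀(3.4762) = 10.82 dB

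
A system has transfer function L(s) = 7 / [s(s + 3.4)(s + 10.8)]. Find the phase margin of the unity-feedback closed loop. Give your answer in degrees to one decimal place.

Gain crossover: |L(jω)| = 1 at ω ≈ 0.19 rad/s.
∠L(j0.19) = −90° − arctan(0.19/3.4) − arctan(0.19/10.8) ≈ -94.21°
PM = 180° + (-94.21°) = 85.79°

85.8°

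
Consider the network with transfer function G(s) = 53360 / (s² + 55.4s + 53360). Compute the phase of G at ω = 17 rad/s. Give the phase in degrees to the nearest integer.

∠[(j17)² + 55.4(j17) + 53360] = ∠[53071 + j941.8] = 1.02°
∠G(j17) = −1.02° = -1.02°

-1°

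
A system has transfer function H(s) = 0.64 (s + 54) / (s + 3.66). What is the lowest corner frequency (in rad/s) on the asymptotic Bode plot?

3.66 rad/s

Break frequencies occur at each pole and zero magnitude: 3.66 rad/s, 54 rad/s.
The lowest is 3.66 rad/s.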